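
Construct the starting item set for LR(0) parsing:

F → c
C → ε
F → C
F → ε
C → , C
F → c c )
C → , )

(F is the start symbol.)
First, augment the grammar with F' → F
I₀ = CLOSURE({ [F' → . F] }):
  [F' → . F] has the dot before F: add [F → . c], [F → . C], [F → .], [F → . c c )]
  [F → . C] has the dot before C: add [C → .], [C → . , C], [C → . , )]
No further items can be added.

I₀ = { [C → . , )], [C → . , C], [C → .], [F → . C], [F → . c c )], [F → . c], [F → .], [F' → . F] }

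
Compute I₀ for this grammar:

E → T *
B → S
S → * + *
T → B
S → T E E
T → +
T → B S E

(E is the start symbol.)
First, augment the grammar with E' → E
I₀ = CLOSURE({ [E' → . E] }):
  [E' → . E] has the dot before E: add [E → . T *]
  [E → . T *] has the dot before T: add [T → . B], [T → . +], [T → . B S E]
  [T → . B] has the dot before B: add [B → . S]
  [B → . S] has the dot before S: add [S → . * + *], [S → . T E E]
No further items can be added.

I₀ = { [B → . S], [E → . T *], [E' → . E], [S → . * + *], [S → . T E E], [T → . +], [T → . B S E], [T → . B] }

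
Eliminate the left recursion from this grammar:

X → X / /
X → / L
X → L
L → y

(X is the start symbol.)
X → / L X'
X → L X'
X' → / / X'
X' → ε
L → y

X is directly left-recursive. The standard transformation for
  A → A α₁ | ... | A α_m | β₁ | ... | β_n
is
  A  → β₁ A' | ... | β_n A'
  A' → α₁ A' | ... | α_m A' | ε

X → / L becomes X → / L X'
X → L becomes X → L X'
X → X / / becomes X' → / / X'
Add X' → ε

Productions for other non-terminals are unchanged:
  L → y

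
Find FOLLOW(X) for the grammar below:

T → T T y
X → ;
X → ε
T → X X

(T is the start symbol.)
In T → X X: X is followed by X, add FIRST(X) \ {ε} = { ';' }
  X is nullable, so also add FOLLOW(T)
In T → X X: X is at the end, add FOLLOW(T)

The FOLLOW sets referred to above (computed the same way, to a fixed point):
  FOLLOW(T) = { $, ';', 'y' }

Taking the union: FOLLOW(X) = { $, ';', 'y' }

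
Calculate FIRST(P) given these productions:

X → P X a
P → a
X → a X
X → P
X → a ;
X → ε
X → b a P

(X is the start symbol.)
{ 'a' }

To compute FIRST(P), examine every production with P on the left-hand side, reading each right-hand side left to right until a non-nullable symbol is reached.

From P → a:
  - a is a terminal: add 'a' and stop

Collecting: FIRST(P) = { 'a' }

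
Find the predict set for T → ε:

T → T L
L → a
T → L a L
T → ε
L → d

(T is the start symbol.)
PREDICT(T → ε) = (FIRST(RHS) \ {ε}) ∪ (FOLLOW(T) if ε ∈ FIRST(RHS), i.e. RHS ⇒* ε)
The right-hand side is ε (FIRST(ε) = { ε }), so the predict set is FOLLOW(T) = { $, 'a', 'd' }
PREDICT(T → ε) = { $, 'a', 'd' }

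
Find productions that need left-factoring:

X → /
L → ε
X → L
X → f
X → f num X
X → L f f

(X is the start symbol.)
Left-factoring is needed when two productions for the same non-terminal
share a common prefix on the right-hand side.

Productions for X:
  X → /
  X → L
  X → f
  X → f num X
  X → L f f

Found common prefix 'L' in productions for X
Found common prefix 'f' in productions for X

Answer: Yes, X has productions with common prefix 'L'; X has productions with common prefix 'f'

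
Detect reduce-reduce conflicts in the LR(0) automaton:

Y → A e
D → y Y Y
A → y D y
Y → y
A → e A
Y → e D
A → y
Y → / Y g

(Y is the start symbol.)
Augment with Y' → Y and build the canonical LR(0) collection (I0 = CLOSURE({[Y' → . Y]}), then GOTO on every symbol after a dot until no new states appear). It has 20 states:
  I0: { [A → . e A], [A → . y D y], [A → . y], [Y → . / Y g], [Y → . A e], [Y → . e D], [Y → . y], [Y' → . Y] }  — shift
  I1: { [A → . e A], [A → . y D y], [A → . y], [Y → . / Y g], [Y → . A e], [Y → . e D], [Y → . y], [Y → / . Y g] }  — shift
  I2: { [Y → A . e] }  — shift
  I3: { [Y' → Y .] }  — accept
  I4: { [A → . e A], [A → . y D y], [A → . y], [A → e . A], [D → . y Y Y], [Y → e . D] }  — shift
  I5: { [A → y . D y], [A → y .], [D → . y Y Y], [Y → y .] }  — shift, 2 reduces
  I6: { [A → y D . y] }  — shift
  I7: { [A → . e A], [A → . y D y], [A → . y], [D → y . Y Y], [Y → . / Y g], [Y → . A e], [Y → . e D], [Y → . y] }  — shift
  I8: { [A → . e A], [A → . y D y], [A → . y], [D → y Y . Y], [Y → . / Y g], [Y → . A e], [Y → . e D], [Y → . y] }  — shift
  I9: { [D → y Y Y .] }  — reduce
  I10: { [A → y D y .] }  — reduce
  I11: { [A → e A .] }  — reduce
  I12: { [Y → e D .] }  — reduce
  I13: { [A → . e A], [A → . y D y], [A → . y], [A → e . A] }  — shift
  I14: { [A → . e A], [A → . y D y], [A → . y], [A → y . D y], [A → y .], [D → . y Y Y], [D → y . Y Y], [Y → . / Y g], [Y → . A e], [Y → . e D], [Y → . y] }  — shift, reduce
  I15: { [A → . e A], [A → . y D y], [A → . y], [A → y . D y], [A → y .], [D → . y Y Y], [D → y . Y Y], [Y → . / Y g], [Y → . A e], [Y → . e D], [Y → . y], [Y → y .] }  — shift, 2 reduces
  I16: { [A → y . D y], [A → y .], [D → . y Y Y] }  — shift, reduce
  I17: { [Y → A e .] }  — reduce
  I18: { [Y → / Y . g] }  — shift
  I19: { [Y → / Y g .] }  — reduce

I5 contains complete items [A → y .], [Y → y .] — reduce-reduce conflict.
I15 contains complete items [A → y .], [Y → y .] — reduce-reduce conflict.

Answer: Yes — I5: [A → y .] vs [Y → y .]; I15: [A → y .] vs [Y → y .]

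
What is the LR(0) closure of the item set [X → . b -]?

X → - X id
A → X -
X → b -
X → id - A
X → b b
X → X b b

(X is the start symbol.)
To compute CLOSURE, for each item [A → α.Bβ] where B is a non-terminal, add [B → .γ] for all productions B → γ; repeat for the newly added items until nothing changes.

Start with: [X → . b -]
The dot precedes the terminal b, so nothing is added.

CLOSURE = { [X → . b -] }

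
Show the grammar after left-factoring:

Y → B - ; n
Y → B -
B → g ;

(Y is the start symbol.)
Y → B - Y'
Y' → ; n
Y' → ε
B → g ;

Left-factoring transforms A → αβ₁ | αβ₂ into A → αA' and A' → β₁ | β₂
(α is the longest common prefix among the alternatives). Repeat until
no nonterminal has two alternatives with a common prefix.

Round 1: Y has alternatives sharing prefix 'B -'. Introduce Y': Y → B - Y'
  Add: Y' → ; n
  Add: Y' → ε

No remaining common prefixes — done.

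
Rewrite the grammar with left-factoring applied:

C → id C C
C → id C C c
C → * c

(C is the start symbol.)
Left-factoring transforms A → αβ₁ | αβ₂ into A → αA' and A' → β₁ | β₂
(α is the longest common prefix among the alternatives). Repeat until
no nonterminal has two alternatives with a common prefix.

Round 1: C has alternatives sharing prefix 'id C C'. Introduce C': C → id C C C'
  Add: C' → ε
  Add: C' → c

No remaining common prefixes — done.

Resulting grammar:
C → id C C C'
C' → ε
C' → c
C → * c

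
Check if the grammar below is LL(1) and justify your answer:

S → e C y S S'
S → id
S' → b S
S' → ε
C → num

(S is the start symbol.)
A grammar is LL(1) if for each non-terminal N with multiple productions, the predict sets of those productions are pairwise disjoint, where PREDICT(N → α) = (FIRST(α) \ {ε}) ∪ (FOLLOW(N) if α ⇒* ε).

Relevant sets:
  FOLLOW(S') = { $, 'b' }

For S:
  PREDICT(S → e C y S S') = { 'e' }
  PREDICT(S → id) = { 'id' }
For S':
  PREDICT(S' → b S) = { 'b' }
  PREDICT(S' → ε) = { $, 'b' }
C has a single production, so nothing to check there.

Conflict found: Predict set conflict for S': { 'b' }
The grammar is NOT LL(1).

Answer: No. Predict set conflict for S': { 'b' }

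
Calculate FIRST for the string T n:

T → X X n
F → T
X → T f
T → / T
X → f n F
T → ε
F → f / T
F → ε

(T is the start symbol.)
FIRST sets of the non-terminals involved (from the grammar, by fixed-point iteration):
  FIRST(T) = { '/', 'f', ε }

To compute FIRST(T n), process the symbols left to right:
Symbol T is a non-terminal. Add FIRST(T) \ {ε} = { '/', 'f' }
T is nullable (ε ∈ FIRST(T)), continue to the next symbol.
Symbol n is a terminal. Add 'n' and stop.
FIRST(T n) = { '/', 'f', 'n' }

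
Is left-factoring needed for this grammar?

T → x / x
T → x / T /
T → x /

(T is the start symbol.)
Left-factoring is needed when two productions for the same non-terminal
share a common prefix on the right-hand side.

Productions for T:
  T → x / x
  T → x / T /
  T → x /

Found common prefix 'x /' in productions for T

Answer: Yes, T has productions with common prefix 'x /'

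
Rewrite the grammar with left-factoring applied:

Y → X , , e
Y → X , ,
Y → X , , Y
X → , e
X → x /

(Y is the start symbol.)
Y → X , , Y'
Y' → e
Y' → ε
Y' → Y
X → , e
X → x /

Left-factoring transforms A → αβ₁ | αβ₂ into A → αA' and A' → β₁ | β₂
(α is the longest common prefix among the alternatives). Repeat until
no nonterminal has two alternatives with a common prefix.

Round 1: Y has alternatives sharing prefix 'X , ,'. Introduce Y': Y → X , , Y'
  Add: Y' → e
  Add: Y' → ε
  Add: Y' → Y

No remaining common prefixes — done.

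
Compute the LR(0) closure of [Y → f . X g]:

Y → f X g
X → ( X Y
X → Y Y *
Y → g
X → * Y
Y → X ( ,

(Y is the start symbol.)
{ [X → . ( X Y], [X → . * Y], [X → . Y Y *], [Y → . X ( ,], [Y → . f X g], [Y → . g], [Y → f . X g] }

To compute CLOSURE, for each item [A → α.Bβ] where B is a non-terminal, add [B → .γ] for all productions B → γ; repeat for the newly added items until nothing changes.

Start with: [Y → f . X g]
  [Y → f . X g] has the dot before X: add [X → . ( X Y], [X → . Y Y *], [X → . * Y]
  [X → . Y Y *] has the dot before Y: add [Y → . f X g], [Y → . g], [Y → . X ( ,]
No further items can be added.

CLOSURE = { [X → . ( X Y], [X → . * Y], [X → . Y Y *], [Y → . X ( ,], [Y → . f X g], [Y → . g], [Y → f . X g] }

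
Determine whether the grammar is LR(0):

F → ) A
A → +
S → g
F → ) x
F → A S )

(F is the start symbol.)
Augment with F' → F and build the canonical LR(0) collection (I0 = CLOSURE({[F' → . F]}), then GOTO on every symbol after a dot until no new states appear). It has 10 states:
  I0: { [A → . +], [F → . ) A], [F → . ) x], [F → . A S )], [F' → . F] }  — shift
  I1: { [A → . +], [F → ) . A], [F → ) . x] }  — shift
  I2: { [A → + .] }  — reduce
  I3: { [F → A . S )], [S → . g] }  — shift
  I4: { [F' → F .] }  — accept
  I5: { [F → A S . )] }  — shift
  I6: { [S → g .] }  — reduce
  I7: { [F → A S ) .] }  — reduce
  I8: { [F → ) A .] }  — reduce
  I9: { [F → ) x .] }  — reduce

Every state is either a pure shift/goto state or contains exactly one complete item and nothing to shift — no conflicts. The grammar is LR(0).

Answer: Yes, the grammar is LR(0)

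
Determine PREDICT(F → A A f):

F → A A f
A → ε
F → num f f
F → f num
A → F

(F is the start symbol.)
{ 'f', 'num' }

PREDICT(F → A A f) = (FIRST(RHS) \ {ε}) ∪ (FOLLOW(F) if ε ∈ FIRST(RHS), i.e. RHS ⇒* ε)
FIRST(A) = { 'f', 'num', ε }
FIRST(A A f) = { 'f', 'num' }
ε ∉ FIRST(A A f), so FOLLOW(F) is not added.
PREDICT(F → A A f) = { 'f', 'num' }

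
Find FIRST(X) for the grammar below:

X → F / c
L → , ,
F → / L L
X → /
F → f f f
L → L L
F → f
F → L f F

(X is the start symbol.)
FIRST sets of the other non-terminals involved (by the same procedure, iterated to a fixed point):
  FIRST(F) = { ',', '/', 'f' }

From X → F / c:
  - F is a non-terminal: add FIRST(F) \ {ε} = { ',', '/', 'f' }
    F is not nullable, so stop
From X → /:
  - '/' is a terminal: add '/' and stop

Collecting: FIRST(X) = { ',', '/', 'f' }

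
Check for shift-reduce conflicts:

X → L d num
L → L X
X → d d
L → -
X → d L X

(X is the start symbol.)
No shift-reduce conflicts

A shift-reduce conflict occurs when an LR(0) state has both:
  - a complete (reduce) item [A → α .] (dot at the end), and
  - a shift item [B → β . c γ] (dot before a terminal).

Augment with X' → X and build the canonical LR(0) collection (I0 = CLOSURE({[X' → . X]}), then GOTO on every symbol after a dot until no new states appear). It has 11 states:
  I0: { [L → . -], [L → . L X], [X → . L d num], [X → . d L X], [X → . d d], [X' → . X] }  — shift
  I1: { [L → - .] }  — reduce
  I2: { [L → . -], [L → . L X], [L → L . X], [X → . L d num], [X → . d L X], [X → . d d], [X → L . d num] }  — shift
  I3: { [X' → X .] }  — accept
  I4: { [L → . -], [L → . L X], [X → d . L X], [X → d . d] }  — shift
  I5: { [L → . -], [L → . L X], [L → L . X], [X → . L d num], [X → . d L X], [X → . d d], [X → d L . X] }  — shift
  I6: { [X → d d .] }  — reduce
  I7: { [L → L X .], [X → d L X .] }  — 2 reduces
  I8: { [L → L X .] }  — reduce
  I9: { [L → . -], [L → . L X], [X → L d . num], [X → d . L X], [X → d . d] }  — shift
  I10: { [X → L d num .] }  — reduce

No state contains both a complete item and a shift item.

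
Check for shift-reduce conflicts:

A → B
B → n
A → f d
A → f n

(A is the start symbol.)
No shift-reduce conflicts

A shift-reduce conflict occurs when an LR(0) state has both:
  - a complete (reduce) item [A → α .] (dot at the end), and
  - a shift item [B → β . c γ] (dot before a terminal).

Augment with A' → A and build the canonical LR(0) collection (I0 = CLOSURE({[A' → . A]}), then GOTO on every symbol after a dot until no new states appear). It has 7 states:
  I0: { [A → . B], [A → . f d], [A → . f n], [A' → . A], [B → . n] }  — shift
  I1: { [A' → A .] }  — accept
  I2: { [A → B .] }  — reduce
  I3: { [A → f . d], [A → f . n] }  — shift
  I4: { [B → n .] }  — reduce
  I5: { [A → f d .] }  — reduce
  I6: { [A → f n .] }  — reduce

No state contains both a complete item and a shift item.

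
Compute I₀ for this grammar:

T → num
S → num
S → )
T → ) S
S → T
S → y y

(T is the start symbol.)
First, augment the grammar with T' → T
I₀ = CLOSURE({ [T' → . T] }):
  [T' → . T] has the dot before T: add [T → . num], [T → . ) S]
No further items can be added.

I₀ = { [T → . ) S], [T → . num], [T' → . T] }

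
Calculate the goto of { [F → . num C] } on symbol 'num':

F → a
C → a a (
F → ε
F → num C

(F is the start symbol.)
GOTO(I, 'num') = CLOSURE({ [A → αX.β] : [A → α.Xβ] ∈ I, X = 'num' })

Items with dot before 'num', with the dot advanced:
  [F → . num C] → [F → num . C]
Closure of the advanced items:
  [F → num . C] has the dot before C: add [C → . a a (]

GOTO = { [C → . a a (], [F → num . C] }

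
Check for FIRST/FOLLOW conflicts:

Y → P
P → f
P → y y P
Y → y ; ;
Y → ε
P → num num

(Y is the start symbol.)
Nullable non-terminals: Y.
FIRST sets used below: FIRST(P) = { 'f', 'num', 'y' }

Y: nullable alternative(s) Y → ε; FOLLOW(Y) = { $ }
  Y → P: FIRST \ {ε} = { 'f', 'num', 'y' } — disjoint from FOLLOW(Y)
  Y → y ; ;: FIRST \ {ε} = { 'y' } — disjoint from FOLLOW(Y)
  Y → ε: FIRST \ {ε} = { } — this is the only nullable alternative, skip

P has no nullable alternative, so no FIRST/FOLLOW check is needed there.

No FIRST/FOLLOW conflicts found.

Answer: No FIRST/FOLLOW conflicts.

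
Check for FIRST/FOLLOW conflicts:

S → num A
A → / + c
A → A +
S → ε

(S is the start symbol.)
No FIRST/FOLLOW conflicts.

A FIRST/FOLLOW conflict occurs when a non-terminal N has a nullable alternative N → β (β ⇒* ε) and another alternative N → α with FIRST(α) ∩ FOLLOW(N) ≠ ∅: on such a lookahead the parser cannot decide between expanding α and letting N vanish via β.

Nullable non-terminals: S.

S: nullable alternative(s) S → ε; FOLLOW(S) = { $ }
  S → num A: FIRST \ {ε} = { 'num' } — disjoint from FOLLOW(S)
  S → ε: FIRST \ {ε} = { } — this is the only nullable alternative, skip

A has no nullable alternative, so no FIRST/FOLLOW check is needed there.

No FIRST/FOLLOW conflicts found.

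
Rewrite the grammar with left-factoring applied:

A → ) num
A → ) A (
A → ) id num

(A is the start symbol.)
Left-factoring transforms A → αβ₁ | αβ₂ into A → αA' and A' → β₁ | β₂
(α is the longest common prefix among the alternatives). Repeat until
no nonterminal has two alternatives with a common prefix.

Round 1: A has alternatives sharing prefix ')'. Introduce A': A → ) A'
  Add: A' → num
  Add: A' → A (
  Add: A' → id num

No remaining common prefixes — done.

Resulting grammar:
A → ) A'
A' → num
A' → A (
A' → id num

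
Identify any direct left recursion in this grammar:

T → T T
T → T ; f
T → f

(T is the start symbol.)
Yes, T is left-recursive

T → T T: LEFT RECURSIVE (starts with T)
T → T ; f: LEFT RECURSIVE (starts with T)
T → f: starts with f

The grammar has direct left recursion on: T.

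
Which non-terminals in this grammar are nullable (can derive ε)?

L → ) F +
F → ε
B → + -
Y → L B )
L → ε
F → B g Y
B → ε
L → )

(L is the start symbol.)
{ 'B', 'F', 'L' }

ε-productions: F → ε, L → ε, B → ε
So F, L, B are immediately nullable.
No further non-terminal can be added: every production for the remaining non-terminals contains a terminal or a non-nullable non-terminal.
Nullable = { 'B', 'F', 'L' }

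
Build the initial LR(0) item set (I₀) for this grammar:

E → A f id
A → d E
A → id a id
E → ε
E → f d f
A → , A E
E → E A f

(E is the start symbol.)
{ [A → . , A E], [A → . d E], [A → . id a id], [E → . A f id], [E → . E A f], [E → . f d f], [E → .], [E' → . E] }

First, augment the grammar with E' → E
I₀ = CLOSURE({ [E' → . E] }):
  [E' → . E] has the dot before E: add [E → . A f id], [E → .], [E → . f d f], [E → . E A f]
  [E → . A f id] has the dot before A: add [A → . d E], [A → . id a id], [A → . , A E]
No further items can be added.

I₀ = { [A → . , A E], [A → . d E], [A → . id a id], [E → . A f id], [E → . E A f], [E → . f d f], [E → .], [E' → . E] }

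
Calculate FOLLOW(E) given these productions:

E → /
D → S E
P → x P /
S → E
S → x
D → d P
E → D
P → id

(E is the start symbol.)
To compute FOLLOW(E), find every occurrence of E on a right-hand side N → α E β: add FIRST(β) \ {ε}, and if β is empty or nullable also add FOLLOW(N). Iterate to a fixed point.

E is the start symbol, so $ ∈ FOLLOW(E).
In D → S E: E is at the end, add FOLLOW(D)
In S → E: E is at the end, add FOLLOW(S)

The FOLLOW sets referred to above (computed the same way, to a fixed point):
  FOLLOW(D) = { $, '/', 'd', 'x' }
  FOLLOW(S) = { '/', 'd', 'x' }

Taking the union: FOLLOW(E) = { $, '/', 'd', 'x' }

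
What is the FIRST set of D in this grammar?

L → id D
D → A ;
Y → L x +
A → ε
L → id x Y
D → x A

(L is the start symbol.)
{ ';', 'x' }

To compute FIRST(D), examine every production with D on the left-hand side, reading each right-hand side left to right until a non-nullable symbol is reached.

FIRST sets of the other non-terminals involved (by the same procedure, iterated to a fixed point):
  FIRST(A) = { ε }

From D → A ;:
  - A is a non-terminal: add FIRST(A) \ {ε} = { }
    A is nullable, so continue to the next symbol
  - ';' is a terminal: add ';' and stop
From D → x A:
  - x is a terminal: add 'x' and stop

Collecting: FIRST(D) = { ';', 'x' }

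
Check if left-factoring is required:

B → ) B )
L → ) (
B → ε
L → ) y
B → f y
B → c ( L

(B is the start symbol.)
Yes, L has productions with common prefix ')'

Left-factoring is needed when two productions for the same non-terminal
share a common prefix on the right-hand side.

Productions for B:
  B → ) B )
  B → ε
  B → f y
  B → c ( L
Productions for L:
  L → ) (
  L → ) y

Found common prefix ')' in productions for L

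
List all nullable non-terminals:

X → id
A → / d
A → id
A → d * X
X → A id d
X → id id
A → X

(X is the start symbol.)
A non-terminal is nullable if it can derive ε (the empty string): either it has an ε-production, or it has a production whose right-hand side consists entirely of nullable non-terminals.

There are no ε-productions, so no non-terminal can derive ε.
No non-terminals are nullable.

Answer: None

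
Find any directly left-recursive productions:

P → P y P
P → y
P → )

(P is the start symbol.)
Yes, P is left-recursive

P → P y P: LEFT RECURSIVE (starts with P)
P → y: starts with y
P → ): starts with ')'

The grammar has direct left recursion on: P.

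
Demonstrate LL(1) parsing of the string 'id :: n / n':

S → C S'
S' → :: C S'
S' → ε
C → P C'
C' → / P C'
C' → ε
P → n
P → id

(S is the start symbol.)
LL(1) parsing maintains a stack (initially the start symbol over $) and the input. At each step: if the stack top is a terminal, match it against the current input token; if it is a non-terminal N, replace it with the RHS of M[N, lookahead] (the unique production whose predict set contains the lookahead).

Stack is shown with the top on the left.

Stack        Input          Action
----------------------------------
S $          id :: n / n $  output S → C S'
C S' $       id :: n / n $  output C → P C'
P C' S' $    id :: n / n $  output P → id
id C' S' $   id :: n / n $  match 'id'
C' S' $      :: n / n $     output C' → ε
S' $         :: n / n $     output S' → :: C S'
:: C S' $    :: n / n $     match '::'
C S' $       n / n $        output C → P C'
P C' S' $    n / n $        output P → n
n C' S' $    n / n $        match 'n'
C' S' $      / n $          output C' → / P C'
/ P C' S' $  / n $          match '/'
P C' S' $    n $            output P → n
n C' S' $    n $            match 'n'
C' S' $      $              output C' → ε
S' $         $              output S' → ε
$            $              accept

The string is accepted.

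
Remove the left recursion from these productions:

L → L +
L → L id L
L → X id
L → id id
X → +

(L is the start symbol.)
L → X id L'
L → id id L'
L' → + L'
L' → id L L'
L' → ε
X → +

L is directly left-recursive. The standard transformation for
  A → A α₁ | ... | A α_m | β₁ | ... | β_n
is
  A  → β₁ A' | ... | β_n A'
  A' → α₁ A' | ... | α_m A' | ε

L → X id becomes L → X id L'
L → id id becomes L → id id L'
L → L + becomes L' → + L'
L → L id L becomes L' → id L L'
Add L' → ε

Productions for other non-terminals are unchanged:
  X → +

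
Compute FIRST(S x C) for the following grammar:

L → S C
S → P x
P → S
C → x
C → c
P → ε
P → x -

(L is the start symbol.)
FIRST sets of the non-terminals involved (from the grammar, by fixed-point iteration):
  FIRST(S) = { 'x' }

To compute FIRST(S x C), process the symbols left to right:
Symbol S is a non-terminal. Add FIRST(S) \ {ε} = { 'x' }
S is not nullable (ε ∉ FIRST(S)), so stop here.
FIRST(S x C) = { 'x' }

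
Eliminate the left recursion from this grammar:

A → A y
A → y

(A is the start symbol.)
A → y A'
A' → y A'
A' → ε

A is directly left-recursive. The standard transformation for
  A → A α₁ | ... | A α_m | β₁ | ... | β_n
is
  A  → β₁ A' | ... | β_n A'
  A' → α₁ A' | ... | α_m A' | ε

A → y becomes A → y A'
A → A y becomes A' → y A'
Add A' → ε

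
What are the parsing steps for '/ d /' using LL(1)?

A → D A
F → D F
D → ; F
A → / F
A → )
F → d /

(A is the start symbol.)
Stack is shown with the top on the left.

Stack  Input    Action
----------------------
A $    / d / $  output A → / F
/ F $  / d / $  match '/'
F $    d / $    output F → d /
d / $  d / $    match 'd'
/ $    / $      match '/'
$      $        accept

The string is accepted.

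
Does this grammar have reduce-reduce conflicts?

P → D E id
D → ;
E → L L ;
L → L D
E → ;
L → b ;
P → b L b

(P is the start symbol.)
Yes — I14: [D → ; .] vs [E → L L ; .]

A reduce-reduce conflict occurs when an LR(0) state has two complete items [A → α .] and [B → β .] — both call for a reduction, and with no lookahead the parser cannot choose between them.

Augment with P' → P and build the canonical LR(0) collection (I0 = CLOSURE({[P' → . P]}), then GOTO on every symbol after a dot until no new states appear). It has 16 states:
  I0: { [D → . ;], [P → . D E id], [P → . b L b], [P' → . P] }  — shift
  I1: { [D → ; .] }  — reduce
  I2: { [E → . ;], [E → . L L ;], [L → . L D], [L → . b ;], [P → D . E id] }  — shift
  I3: { [P' → P .] }  — accept
  I4: { [L → . L D], [L → . b ;], [P → b . L b] }  — shift
  I5: { [D → . ;], [L → L . D], [P → b L . b] }  — shift
  I6: { [L → b . ;] }  — shift
  I7: { [L → b ; .] }  — reduce
  I8: { [L → L D .] }  — reduce
  I9: { [P → b L b .] }  — reduce
  I10: { [E → ; .] }  — reduce
  I11: { [P → D E . id] }  — shift
  I12: { [D → . ;], [E → L . L ;], [L → . L D], [L → . b ;], [L → L . D] }  — shift
  I13: { [D → . ;], [E → L L . ;], [L → L . D] }  — shift
  I14: { [D → ; .], [E → L L ; .] }  — 2 reduces
  I15: { [P → D E id .] }  — reduce

I14 contains complete items [D → ; .], [E → L L ; .] — reduce-reduce conflict.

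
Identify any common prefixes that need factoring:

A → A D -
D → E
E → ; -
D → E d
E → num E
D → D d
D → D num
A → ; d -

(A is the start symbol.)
Left-factoring is needed when two productions for the same non-terminal
share a common prefix on the right-hand side.

Productions for A:
  A → A D -
  A → ; d -
Productions for D:
  D → E
  D → E d
  D → D d
  D → D num
Productions for E:
  E → ; -
  E → num E

Found common prefix 'E' in productions for D
Found common prefix 'D' in productions for D

Answer: Yes, D has productions with common prefix 'E'; D has productions with common prefix 'D'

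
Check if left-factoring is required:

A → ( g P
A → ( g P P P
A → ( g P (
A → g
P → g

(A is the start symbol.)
Yes, A has productions with common prefix '( g P'

Left-factoring is needed when two productions for the same non-terminal
share a common prefix on the right-hand side.

Productions for A:
  A → ( g P
  A → ( g P P P
  A → ( g P (
  A → g

Found common prefix '( g P' in productions for A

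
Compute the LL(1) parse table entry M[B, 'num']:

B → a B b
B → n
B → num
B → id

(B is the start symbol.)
To find M[B, 'num'], we find productions for B where 'num' is in the predict set (PREDICT(N → α) = (FIRST(α) \ {ε}) ∪ (FOLLOW(N) if α ⇒* ε)).

B → a B b: PREDICT = { 'a' }
B → n: PREDICT = { 'n' }
B → num: PREDICT = { 'num' }
  'num' is in predict set, so this production goes in M[B, 'num']
B → id: PREDICT = { 'id' }

M[B, 'num'] = B → num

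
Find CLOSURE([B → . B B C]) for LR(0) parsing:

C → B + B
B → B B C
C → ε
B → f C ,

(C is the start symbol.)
{ [B → . B B C], [B → . f C ,] }

To compute CLOSURE, for each item [A → α.Bβ] where B is a non-terminal, add [B → .γ] for all productions B → γ; repeat for the newly added items until nothing changes.

Start with: [B → . B B C]
  [B → . B B C] has the dot before B: add [B → . f C ,]
No further items can be added.

CLOSURE = { [B → . B B C], [B → . f C ,] }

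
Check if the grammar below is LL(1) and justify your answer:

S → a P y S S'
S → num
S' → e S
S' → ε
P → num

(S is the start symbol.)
No. Predict set conflict for S': { 'e' }

A grammar is LL(1) if for each non-terminal N with multiple productions, the predict sets of those productions are pairwise disjoint, where PREDICT(N → α) = (FIRST(α) \ {ε}) ∪ (FOLLOW(N) if α ⇒* ε).

Relevant sets:
  FOLLOW(S') = { $, 'e' }

For S:
  PREDICT(S → a P y S S') = { 'a' }
  PREDICT(S → num) = { 'num' }
For S':
  PREDICT(S' → e S) = { 'e' }
  PREDICT(S' → ε) = { $, 'e' }
P has a single production, so nothing to check there.

Conflict found: Predict set conflict for S': { 'e' }
The grammar is NOT LL(1).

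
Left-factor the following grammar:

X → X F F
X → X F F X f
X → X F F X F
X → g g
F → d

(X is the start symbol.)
Left-factoring transforms A → αβ₁ | αβ₂ into A → αA' and A' → β₁ | β₂
(α is the longest common prefix among the alternatives). Repeat until
no nonterminal has two alternatives with a common prefix.

Round 1: X has alternatives sharing prefix 'X F F'. Introduce X': X → X F F X'
  Add: X' → ε
  Add: X' → X f
  Add: X' → X F

Round 2: X' has alternatives sharing prefix 'X'. Introduce X'': X' → X X''
  Add: X'' → f
  Add: X'' → F

No remaining common prefixes — done.

Resulting grammar:
X → X F F X'
X' → ε
X' → X X''
X'' → f
X'' → F
X → g g
F → d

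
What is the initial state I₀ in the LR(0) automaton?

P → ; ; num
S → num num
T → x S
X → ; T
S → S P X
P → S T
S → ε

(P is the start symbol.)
{ [P → . ; ; num], [P → . S T], [P' → . P], [S → . S P X], [S → . num num], [S → .] }

First, augment the grammar with P' → P
I₀ = CLOSURE({ [P' → . P] }):
  [P' → . P] has the dot before P: add [P → . ; ; num], [P → . S T]
  [P → . S T] has the dot before S: add [S → . num num], [S → . S P X], [S → .]
No further items can be added.

I₀ = { [P → . ; ; num], [P → . S T], [P' → . P], [S → . S P X], [S → . num num], [S → .] }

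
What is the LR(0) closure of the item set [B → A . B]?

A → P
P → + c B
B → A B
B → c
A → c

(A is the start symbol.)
{ [A → . P], [A → . c], [B → . A B], [B → . c], [B → A . B], [P → . + c B] }

Start with: [B → A . B]
  [B → A . B] has the dot before B: add [B → . A B], [B → . c]
  [B → . A B] has the dot before A: add [A → . P], [A → . c]
  [A → . P] has the dot before P: add [P → . + c B]
No further items can be added.

CLOSURE = { [A → . P], [A → . c], [B → . A B], [B → . c], [B → A . B], [P → . + c B] }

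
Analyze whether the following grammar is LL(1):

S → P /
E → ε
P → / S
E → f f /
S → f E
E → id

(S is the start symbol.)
Yes, the grammar is LL(1).

A grammar is LL(1) if for each non-terminal N with multiple productions, the predict sets of those productions are pairwise disjoint, where PREDICT(N → α) = (FIRST(α) \ {ε}) ∪ (FOLLOW(N) if α ⇒* ε).

Relevant sets:
  FIRST(P) = { '/' }
  FOLLOW(E) = { $, '/' }

For S:
  PREDICT(S → P '/') = { '/' }
  PREDICT(S → f E) = { 'f' }
For E:
  PREDICT(E → ε) = { $, '/' }
  PREDICT(E → f f '/') = { 'f' }
  PREDICT(E → id) = { 'id' }
P has a single production, so nothing to check there.

All predict sets are disjoint. The grammar IS LL(1).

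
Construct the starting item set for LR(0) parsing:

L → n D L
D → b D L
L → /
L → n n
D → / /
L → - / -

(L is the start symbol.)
{ [L → . - / -], [L → . /], [L → . n D L], [L → . n n], [L' → . L] }

First, augment the grammar with L' → L
I₀ = CLOSURE({ [L' → . L] }):
  [L' → . L] has the dot before L: add [L → . n D L], [L → . /], [L → . n n], [L → . - / -]
No further items can be added.

I₀ = { [L → . - / -], [L → . /], [L → . n D L], [L → . n n], [L' → . L] }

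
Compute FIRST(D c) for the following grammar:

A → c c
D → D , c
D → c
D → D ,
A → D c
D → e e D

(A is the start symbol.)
FIRST sets of the non-terminals involved (from the grammar, by fixed-point iteration):
  FIRST(D) = { 'c', 'e' }

To compute FIRST(D c), process the symbols left to right:
Symbol D is a non-terminal. Add FIRST(D) \ {ε} = { 'c', 'e' }
D is not nullable (ε ∉ FIRST(D)), so stop here.
FIRST(D c) = { 'c', 'e' }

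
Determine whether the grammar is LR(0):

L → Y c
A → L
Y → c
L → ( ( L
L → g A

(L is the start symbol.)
Augment with L' → L and build the canonical LR(0) collection (I0 = CLOSURE({[L' → . L]}), then GOTO on every symbol after a dot until no new states appear). It has 11 states:
  I0: { [L → . ( ( L], [L → . Y c], [L → . g A], [L' → . L], [Y → . c] }  — shift
  I1: { [L → ( . ( L] }  — shift
  I2: { [L' → L .] }  — accept
  I3: { [L → Y . c] }  — shift
  I4: { [Y → c .] }  — reduce
  I5: { [A → . L], [L → . ( ( L], [L → . Y c], [L → . g A], [L → g . A], [Y → . c] }  — shift
  I6: { [L → g A .] }  — reduce
  I7: { [A → L .] }  — reduce
  I8: { [L → Y c .] }  — reduce
  I9: { [L → ( ( . L], [L → . ( ( L], [L → . Y c], [L → . g A], [Y → . c] }  — shift
  I10: { [L → ( ( L .] }  — reduce

Every state is either a pure shift/goto state or contains exactly one complete item and nothing to shift — no conflicts. The grammar is LR(0).

Answer: Yes, the grammar is LR(0)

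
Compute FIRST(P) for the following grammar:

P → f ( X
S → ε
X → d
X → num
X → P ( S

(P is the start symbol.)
From P → f ( X:
  - f is a terminal: add 'f' and stop

Collecting: FIRST(P) = { 'f' }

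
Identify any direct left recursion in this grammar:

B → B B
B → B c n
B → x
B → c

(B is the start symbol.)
B → B B: LEFT RECURSIVE (starts with B)
B → B c n: LEFT RECURSIVE (starts with B)
B → x: starts with x
B → c: starts with c

The grammar has direct left recursion on: B.

Answer: Yes, B is left-recursive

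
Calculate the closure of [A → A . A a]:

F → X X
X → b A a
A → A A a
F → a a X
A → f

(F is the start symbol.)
To compute CLOSURE, for each item [A → α.Bβ] where B is a non-terminal, add [B → .γ] for all productions B → γ; repeat for the newly added items until nothing changes.

Start with: [A → A . A a]
  [A → A . A a] has the dot before A: add [A → . A A a], [A → . f]
No further items can be added.

CLOSURE = { [A → . A A a], [A → . f], [A → A . A a] }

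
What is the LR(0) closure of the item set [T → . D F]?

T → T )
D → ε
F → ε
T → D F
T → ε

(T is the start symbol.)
Start with: [T → . D F]
  [T → . D F] has the dot before D: add [D → .]
No further items can be added.

CLOSURE = { [D → .], [T → . D F] }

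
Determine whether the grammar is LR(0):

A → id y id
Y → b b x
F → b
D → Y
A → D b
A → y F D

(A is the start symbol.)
Yes, the grammar is LR(0)

A grammar is LR(0) if no state in the canonical LR(0) collection has:
  - both a shift item (dot before a terminal) and a complete item (shift-reduce conflict), or
  - two or more complete items (reduce-reduce conflict; the accept item [A' → A .] counts as a complete item here).

Augment with A' → A and build the canonical LR(0) collection (I0 = CLOSURE({[A' → . A]}), then GOTO on every symbol after a dot until no new states appear). It has 15 states:
  I0: { [A → . D b], [A → . id y id], [A → . y F D], [A' → . A], [D → . Y], [Y → . b b x] }  — shift
  I1: { [A' → A .] }  — accept
  I2: { [A → D . b] }  — shift
  I3: { [D → Y .] }  — reduce
  I4: { [Y → b . b x] }  — shift
  I5: { [A → id . y id] }  — shift
  I6: { [A → y . F D], [F → . b] }  — shift
  I7: { [A → y F . D], [D → . Y], [Y → . b b x] }  — shift
  I8: { [F → b .] }  — reduce
  I9: { [A → y F D .] }  — reduce
  I10: { [A → id y . id] }  — shift
  I11: { [A → id y id .] }  — reduce
  I12: { [Y → b b . x] }  — shift
  I13: { [Y → b b x .] }  — reduce
  I14: { [A → D b .] }  — reduce

Every state is either a pure shift/goto state or contains exactly one complete item and nothing to shift — no conflicts. The grammar is LR(0).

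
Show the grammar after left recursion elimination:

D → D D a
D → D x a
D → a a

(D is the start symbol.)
D → a a D'
D' → D a D'
D' → x a D'
D' → ε

D is directly left-recursive. The standard transformation for
  A → A α₁ | ... | A α_m | β₁ | ... | β_n
is
  A  → β₁ A' | ... | β_n A'
  A' → α₁ A' | ... | α_m A' | ε

D → a a becomes D → a a D'
D → D D a becomes D' → D a D'
D → D x a becomes D' → x a D'
Add D' → ε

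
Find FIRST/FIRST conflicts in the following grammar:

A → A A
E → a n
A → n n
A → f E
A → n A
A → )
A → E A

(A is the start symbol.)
Yes. A → A A / A → n n on { 'n' }; A → A A / A → f E on { 'f' }; A → A A / A → n A on { 'n' }; A → A A / A → ')' on { ')' }; A → A A / A → E A on { 'a' }; A → n n / A → n A on { 'n' }

FIRST sets of the non-terminals at (or reachable through a nullable prefix from) the front of some alternative:
  FIRST(A) = { ')', 'a', 'f', 'n' }
  FIRST(E) = { 'a' }

Productions for A:
  A → A A: FIRST = { ')', 'a', 'f', 'n' }
  A → n n: FIRST = { 'n' }
  A → f E: FIRST = { 'f' }
  A → n A: FIRST = { 'n' }
  A → ): FIRST = { ')' }
  A → E A: FIRST = { 'a' }
E has only one production, so no FIRST/FIRST conflict is possible there.

Conflict for A: A → A A and A → n n
  Overlap: { 'n' }
Conflict for A: A → A A and A → f E
  Overlap: { 'f' }
Conflict for A: A → A A and A → n A
  Overlap: { 'n' }
Conflict for A: A → A A and A → )
  Overlap: { ')' }
Conflict for A: A → A A and A → E A
  Overlap: { 'a' }
Conflict for A: A → n n and A → n A
  Overlap: { 'n' }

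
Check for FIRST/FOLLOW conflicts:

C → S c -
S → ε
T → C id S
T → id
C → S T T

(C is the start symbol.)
No FIRST/FOLLOW conflicts.

A FIRST/FOLLOW conflict occurs when a non-terminal N has a nullable alternative N → β (β ⇒* ε) and another alternative N → α with FIRST(α) ∩ FOLLOW(N) ≠ ∅: on such a lookahead the parser cannot decide between expanding α and letting N vanish via β.

Nullable non-terminals: S.
S has a nullable alternative but only one production, so nothing to check.

C, T have no nullable alternative, so no FIRST/FOLLOW check is needed there.

No FIRST/FOLLOW conflicts found.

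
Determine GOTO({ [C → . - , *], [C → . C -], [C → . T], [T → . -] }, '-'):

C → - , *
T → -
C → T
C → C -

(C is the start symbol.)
{ [C → - . , *], [T → - .] }

GOTO(I, '-') = CLOSURE({ [A → αX.β] : [A → α.Xβ] ∈ I, X = '-' })

Items with dot before '-', with the dot advanced:
  [C → . - , *] → [C → - . , *]
  [T → . -] → [T → - .]
Closure adds nothing (no advanced item has the dot before a non-terminal).

GOTO = { [C → - . , *], [T → - .] }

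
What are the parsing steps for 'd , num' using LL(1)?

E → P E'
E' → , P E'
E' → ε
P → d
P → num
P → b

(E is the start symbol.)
Stack is shown with the top on the left.

Stack     Input      Action
---------------------------
E $       d , num $  output E → P E'
P E' $    d , num $  output P → d
d E' $    d , num $  match 'd'
E' $      , num $    output E' → , P E'
, P E' $  , num $    match ','
P E' $    num $      output P → num
num E' $  num $      match 'num'
E' $      $          output E' → ε
$         $          accept

The string is accepted.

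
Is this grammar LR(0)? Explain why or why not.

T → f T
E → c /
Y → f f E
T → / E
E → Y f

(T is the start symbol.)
A grammar is LR(0) if no state in the canonical LR(0) collection has:
  - both a shift item (dot before a terminal) and a complete item (shift-reduce conflict), or
  - two or more complete items (reduce-reduce conflict; the accept item [T' → T .] counts as a complete item here).

Augment with T' → T and build the canonical LR(0) collection (I0 = CLOSURE({[T' → . T]}), then GOTO on every symbol after a dot until no new states appear). It has 13 states:
  I0: { [T → . / E], [T → . f T], [T' → . T] }  — shift
  I1: { [E → . Y f], [E → . c /], [T → / . E], [Y → . f f E] }  — shift
  I2: { [T' → T .] }  — accept
  I3: { [T → . / E], [T → . f T], [T → f . T] }  — shift
  I4: { [T → f T .] }  — reduce
  I5: { [T → / E .] }  — reduce
  I6: { [E → Y . f] }  — shift
  I7: { [E → c . /] }  — shift
  I8: { [Y → f . f E] }  — shift
  I9: { [E → . Y f], [E → . c /], [Y → . f f E], [Y → f f . E] }  — shift
  I10: { [Y → f f E .] }  — reduce
  I11: { [E → c / .] }  — reduce
  I12: { [E → Y f .] }  — reduce

Every state is either a pure shift/goto state or contains exactly one complete item and nothing to shift — no conflicts. The grammar is LR(0).

Answer: Yes, the grammar is LR(0)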